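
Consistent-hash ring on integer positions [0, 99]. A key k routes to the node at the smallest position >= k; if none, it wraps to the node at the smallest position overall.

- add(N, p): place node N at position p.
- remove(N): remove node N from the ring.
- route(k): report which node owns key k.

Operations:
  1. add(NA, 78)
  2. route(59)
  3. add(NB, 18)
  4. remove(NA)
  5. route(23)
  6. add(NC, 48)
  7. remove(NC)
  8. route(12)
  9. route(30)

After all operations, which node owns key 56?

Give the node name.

Op 1: add NA@78 -> ring=[78:NA]
Op 2: route key 59: smallest pos >= 59 is 78 -> NA
Op 3: add NB@18 -> ring=[18:NB,78:NA]
Op 4: remove NA -> ring=[18:NB]
Op 5: route key 23: none >= 23, wrap to smallest pos 18 -> NB
Op 6: add NC@48 -> ring=[18:NB,48:NC]
Op 7: remove NC -> ring=[18:NB]
Op 8: route key 12: smallest pos >= 12 is 18 -> NB
Op 9: route key 30: none >= 30, wrap to smallest pos 18 -> NB
Final route key 56: none >= 56, wrap to smallest pos 18 -> NB

Answer: NB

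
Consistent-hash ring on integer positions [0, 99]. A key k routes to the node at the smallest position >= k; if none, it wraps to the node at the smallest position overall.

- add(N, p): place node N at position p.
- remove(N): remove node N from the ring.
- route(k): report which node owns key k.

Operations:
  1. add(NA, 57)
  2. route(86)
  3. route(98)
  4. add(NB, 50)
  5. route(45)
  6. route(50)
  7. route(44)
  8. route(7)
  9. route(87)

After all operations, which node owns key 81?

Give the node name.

Op 1: add NA@57 -> ring=[57:NA]
Op 2: route key 86: none >= 86, wrap to smallest pos 57 -> NA
Op 3: route key 98: none >= 98, wrap to smallest pos 57 -> NA
Op 4: add NB@50 -> ring=[50:NB,57:NA]
Op 5: route key 45: smallest pos >= 45 is 50 -> NB
Op 6: route key 50: smallest pos >= 50 is 50 -> NB
Op 7: route key 44: smallest pos >= 44 is 50 -> NB
Op 8: route key 7: smallest pos >= 7 is 50 -> NB
Op 9: route key 87: none >= 87, wrap to smallest pos 50 -> NB
Final route key 81: none >= 81, wrap to smallest pos 50 -> NB

Answer: NB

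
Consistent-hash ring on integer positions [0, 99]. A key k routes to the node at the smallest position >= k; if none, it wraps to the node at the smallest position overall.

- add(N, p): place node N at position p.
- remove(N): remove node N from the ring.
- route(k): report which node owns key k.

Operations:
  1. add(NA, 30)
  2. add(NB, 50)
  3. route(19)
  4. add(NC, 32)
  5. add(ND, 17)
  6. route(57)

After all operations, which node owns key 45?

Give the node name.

Answer: NB

Derivation:
Op 1: add NA@30 -> ring=[30:NA]
Op 2: add NB@50 -> ring=[30:NA,50:NB]
Op 3: route key 19: smallest pos >= 19 is 30 -> NA
Op 4: add NC@32 -> ring=[30:NA,32:NC,50:NB]
Op 5: add ND@17 -> ring=[17:ND,30:NA,32:NC,50:NB]
Op 6: route key 57: none >= 57, wrap to smallest pos 17 -> ND
Final route key 45: smallest pos >= 45 is 50 -> NB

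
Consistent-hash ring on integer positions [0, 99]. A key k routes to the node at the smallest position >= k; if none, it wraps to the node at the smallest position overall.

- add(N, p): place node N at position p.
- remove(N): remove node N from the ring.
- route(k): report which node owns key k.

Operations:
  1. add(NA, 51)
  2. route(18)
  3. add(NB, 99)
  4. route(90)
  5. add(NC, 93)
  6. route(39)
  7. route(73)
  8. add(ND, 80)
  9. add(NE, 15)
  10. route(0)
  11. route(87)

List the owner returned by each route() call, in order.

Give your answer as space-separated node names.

Op 1: add NA@51 -> ring=[51:NA]
Op 2: route key 18: smallest pos >= 18 is 51 -> NA
Op 3: add NB@99 -> ring=[51:NA,99:NB]
Op 4: route key 90: smallest pos >= 90 is 99 -> NB
Op 5: add NC@93 -> ring=[51:NA,93:NC,99:NB]
Op 6: route key 39: smallest pos >= 39 is 51 -> NA
Op 7: route key 73: smallest pos >= 73 is 93 -> NC
Op 8: add ND@80 -> ring=[51:NA,80:ND,93:NC,99:NB]
Op 9: add NE@15 -> ring=[15:NE,51:NA,80:ND,93:NC,99:NB]
Op 10: route key 0: smallest pos >= 0 is 15 -> NE
Op 11: route key 87: smallest pos >= 87 is 93 -> NC

Answer: NA NB NA NC NE NC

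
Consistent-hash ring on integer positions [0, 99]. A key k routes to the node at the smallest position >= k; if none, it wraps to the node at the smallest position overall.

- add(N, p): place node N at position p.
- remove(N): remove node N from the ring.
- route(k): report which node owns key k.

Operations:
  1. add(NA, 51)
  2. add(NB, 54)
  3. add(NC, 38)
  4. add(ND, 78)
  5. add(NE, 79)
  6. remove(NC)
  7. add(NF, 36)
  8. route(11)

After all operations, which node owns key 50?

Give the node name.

Answer: NA

Derivation:
Op 1: add NA@51 -> ring=[51:NA]
Op 2: add NB@54 -> ring=[51:NA,54:NB]
Op 3: add NC@38 -> ring=[38:NC,51:NA,54:NB]
Op 4: add ND@78 -> ring=[38:NC,51:NA,54:NB,78:ND]
Op 5: add NE@79 -> ring=[38:NC,51:NA,54:NB,78:ND,79:NE]
Op 6: remove NC -> ring=[51:NA,54:NB,78:ND,79:NE]
Op 7: add NF@36 -> ring=[36:NF,51:NA,54:NB,78:ND,79:NE]
Op 8: route key 11: smallest pos >= 11 is 36 -> NF
Final route key 50: smallest pos >= 50 is 51 -> NA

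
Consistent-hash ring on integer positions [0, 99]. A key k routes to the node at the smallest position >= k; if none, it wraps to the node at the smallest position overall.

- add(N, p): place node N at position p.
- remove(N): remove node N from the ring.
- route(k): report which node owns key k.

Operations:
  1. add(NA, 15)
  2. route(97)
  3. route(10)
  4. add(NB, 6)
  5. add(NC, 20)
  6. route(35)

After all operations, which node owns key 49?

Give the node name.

Op 1: add NA@15 -> ring=[15:NA]
Op 2: route key 97: none >= 97, wrap to smallest pos 15 -> NA
Op 3: route key 10: smallest pos >= 10 is 15 -> NA
Op 4: add NB@6 -> ring=[6:NB,15:NA]
Op 5: add NC@20 -> ring=[6:NB,15:NA,20:NC]
Op 6: route key 35: none >= 35, wrap to smallest pos 6 -> NB
Final route key 49: none >= 49, wrap to smallest pos 6 -> NB

Answer: NB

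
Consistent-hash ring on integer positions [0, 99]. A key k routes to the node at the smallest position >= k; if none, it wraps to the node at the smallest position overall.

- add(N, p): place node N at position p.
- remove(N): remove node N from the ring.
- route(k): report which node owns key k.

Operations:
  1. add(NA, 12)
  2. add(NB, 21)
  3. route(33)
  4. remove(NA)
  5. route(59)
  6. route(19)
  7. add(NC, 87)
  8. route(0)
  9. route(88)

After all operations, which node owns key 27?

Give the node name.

Op 1: add NA@12 -> ring=[12:NA]
Op 2: add NB@21 -> ring=[12:NA,21:NB]
Op 3: route key 33: none >= 33, wrap to smallest pos 12 -> NA
Op 4: remove NA -> ring=[21:NB]
Op 5: route key 59: none >= 59, wrap to smallest pos 21 -> NB
Op 6: route key 19: smallest pos >= 19 is 21 -> NB
Op 7: add NC@87 -> ring=[21:NB,87:NC]
Op 8: route key 0: smallest pos >= 0 is 21 -> NB
Op 9: route key 88: none >= 88, wrap to smallest pos 21 -> NB
Final route key 27: smallest pos >= 27 is 87 -> NC

Answer: NC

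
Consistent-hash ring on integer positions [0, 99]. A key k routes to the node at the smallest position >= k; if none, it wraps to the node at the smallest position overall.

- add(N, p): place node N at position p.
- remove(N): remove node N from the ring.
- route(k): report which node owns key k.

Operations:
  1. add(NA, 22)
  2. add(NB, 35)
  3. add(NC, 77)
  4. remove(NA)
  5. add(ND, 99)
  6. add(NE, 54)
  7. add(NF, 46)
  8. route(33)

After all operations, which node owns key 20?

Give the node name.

Op 1: add NA@22 -> ring=[22:NA]
Op 2: add NB@35 -> ring=[22:NA,35:NB]
Op 3: add NC@77 -> ring=[22:NA,35:NB,77:NC]
Op 4: remove NA -> ring=[35:NB,77:NC]
Op 5: add ND@99 -> ring=[35:NB,77:NC,99:ND]
Op 6: add NE@54 -> ring=[35:NB,54:NE,77:NC,99:ND]
Op 7: add NF@46 -> ring=[35:NB,46:NF,54:NE,77:NC,99:ND]
Op 8: route key 33: smallest pos >= 33 is 35 -> NB
Final route key 20: smallest pos >= 20 is 35 -> NB

Answer: NB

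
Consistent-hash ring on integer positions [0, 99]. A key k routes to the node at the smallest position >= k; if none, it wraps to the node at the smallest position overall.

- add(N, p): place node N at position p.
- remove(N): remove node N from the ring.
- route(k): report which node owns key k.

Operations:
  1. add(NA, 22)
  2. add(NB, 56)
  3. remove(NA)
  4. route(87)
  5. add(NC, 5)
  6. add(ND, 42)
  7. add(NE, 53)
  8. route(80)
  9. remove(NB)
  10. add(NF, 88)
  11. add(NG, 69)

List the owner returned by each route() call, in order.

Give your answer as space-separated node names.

Answer: NB NC

Derivation:
Op 1: add NA@22 -> ring=[22:NA]
Op 2: add NB@56 -> ring=[22:NA,56:NB]
Op 3: remove NA -> ring=[56:NB]
Op 4: route key 87: none >= 87, wrap to smallest pos 56 -> NB
Op 5: add NC@5 -> ring=[5:NC,56:NB]
Op 6: add ND@42 -> ring=[5:NC,42:ND,56:NB]
Op 7: add NE@53 -> ring=[5:NC,42:ND,53:NE,56:NB]
Op 8: route key 80: none >= 80, wrap to smallest pos 5 -> NC
Op 9: remove NB -> ring=[5:NC,42:ND,53:NE]
Op 10: add NF@88 -> ring=[5:NC,42:ND,53:NE,88:NF]
Op 11: add NG@69 -> ring=[5:NC,42:ND,53:NE,69:NG,88:NF]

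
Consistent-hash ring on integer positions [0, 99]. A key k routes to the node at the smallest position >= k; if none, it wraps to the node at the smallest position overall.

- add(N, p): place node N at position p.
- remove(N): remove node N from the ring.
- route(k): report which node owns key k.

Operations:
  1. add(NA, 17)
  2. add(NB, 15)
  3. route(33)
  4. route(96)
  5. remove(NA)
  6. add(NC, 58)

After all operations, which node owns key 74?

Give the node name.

Answer: NB

Derivation:
Op 1: add NA@17 -> ring=[17:NA]
Op 2: add NB@15 -> ring=[15:NB,17:NA]
Op 3: route key 33: none >= 33, wrap to smallest pos 15 -> NB
Op 4: route key 96: none >= 96, wrap to smallest pos 15 -> NB
Op 5: remove NA -> ring=[15:NB]
Op 6: add NC@58 -> ring=[15:NB,58:NC]
Final route key 74: none >= 74, wrap to smallest pos 15 -> NB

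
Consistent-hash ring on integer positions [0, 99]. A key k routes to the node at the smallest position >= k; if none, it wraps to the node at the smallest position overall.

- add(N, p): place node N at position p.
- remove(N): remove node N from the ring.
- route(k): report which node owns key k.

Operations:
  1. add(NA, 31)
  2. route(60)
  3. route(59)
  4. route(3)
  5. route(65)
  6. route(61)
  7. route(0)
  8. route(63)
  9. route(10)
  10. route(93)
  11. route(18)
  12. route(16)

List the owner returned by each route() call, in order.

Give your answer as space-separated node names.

Op 1: add NA@31 -> ring=[31:NA]
Op 2: route key 60: none >= 60, wrap to smallest pos 31 -> NA
Op 3: route key 59: none >= 59, wrap to smallest pos 31 -> NA
Op 4: route key 3: smallest pos >= 3 is 31 -> NA
Op 5: route key 65: none >= 65, wrap to smallest pos 31 -> NA
Op 6: route key 61: none >= 61, wrap to smallest pos 31 -> NA
Op 7: route key 0: smallest pos >= 0 is 31 -> NA
Op 8: route key 63: none >= 63, wrap to smallest pos 31 -> NA
Op 9: route key 10: smallest pos >= 10 is 31 -> NA
Op 10: route key 93: none >= 93, wrap to smallest pos 31 -> NA
Op 11: route key 18: smallest pos >= 18 is 31 -> NA
Op 12: route key 16: smallest pos >= 16 is 31 -> NA

Answer: NA NA NA NA NA NA NA NA NA NA NA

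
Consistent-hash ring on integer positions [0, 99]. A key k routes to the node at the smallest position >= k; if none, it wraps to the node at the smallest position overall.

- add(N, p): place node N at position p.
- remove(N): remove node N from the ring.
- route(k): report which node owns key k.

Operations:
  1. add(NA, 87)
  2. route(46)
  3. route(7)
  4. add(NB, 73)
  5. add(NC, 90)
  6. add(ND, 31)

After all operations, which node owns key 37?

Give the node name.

Op 1: add NA@87 -> ring=[87:NA]
Op 2: route key 46: smallest pos >= 46 is 87 -> NA
Op 3: route key 7: smallest pos >= 7 is 87 -> NA
Op 4: add NB@73 -> ring=[73:NB,87:NA]
Op 5: add NC@90 -> ring=[73:NB,87:NA,90:NC]
Op 6: add ND@31 -> ring=[31:ND,73:NB,87:NA,90:NC]
Final route key 37: smallest pos >= 37 is 73 -> NB

Answer: NB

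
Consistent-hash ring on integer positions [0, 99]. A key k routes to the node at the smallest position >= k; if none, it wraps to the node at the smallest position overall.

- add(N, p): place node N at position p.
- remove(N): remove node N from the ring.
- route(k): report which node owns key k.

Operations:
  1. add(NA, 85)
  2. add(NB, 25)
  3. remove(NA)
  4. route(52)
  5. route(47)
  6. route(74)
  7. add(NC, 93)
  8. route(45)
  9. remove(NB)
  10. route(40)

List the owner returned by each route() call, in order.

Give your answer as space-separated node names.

Op 1: add NA@85 -> ring=[85:NA]
Op 2: add NB@25 -> ring=[25:NB,85:NA]
Op 3: remove NA -> ring=[25:NB]
Op 4: route key 52: none >= 52, wrap to smallest pos 25 -> NB
Op 5: route key 47: none >= 47, wrap to smallest pos 25 -> NB
Op 6: route key 74: none >= 74, wrap to smallest pos 25 -> NB
Op 7: add NC@93 -> ring=[25:NB,93:NC]
Op 8: route key 45: smallest pos >= 45 is 93 -> NC
Op 9: remove NB -> ring=[93:NC]
Op 10: route key 40: smallest pos >= 40 is 93 -> NC

Answer: NB NB NB NC NC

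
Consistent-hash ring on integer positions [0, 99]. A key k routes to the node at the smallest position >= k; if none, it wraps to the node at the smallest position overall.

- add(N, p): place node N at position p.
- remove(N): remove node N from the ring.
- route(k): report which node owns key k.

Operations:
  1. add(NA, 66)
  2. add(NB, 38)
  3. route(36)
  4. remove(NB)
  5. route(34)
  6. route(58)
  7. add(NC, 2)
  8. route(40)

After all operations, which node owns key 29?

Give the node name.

Answer: NA

Derivation:
Op 1: add NA@66 -> ring=[66:NA]
Op 2: add NB@38 -> ring=[38:NB,66:NA]
Op 3: route key 36: smallest pos >= 36 is 38 -> NB
Op 4: remove NB -> ring=[66:NA]
Op 5: route key 34: smallest pos >= 34 is 66 -> NA
Op 6: route key 58: smallest pos >= 58 is 66 -> NA
Op 7: add NC@2 -> ring=[2:NC,66:NA]
Op 8: route key 40: smallest pos >= 40 is 66 -> NA
Final route key 29: smallest pos >= 29 is 66 -> NA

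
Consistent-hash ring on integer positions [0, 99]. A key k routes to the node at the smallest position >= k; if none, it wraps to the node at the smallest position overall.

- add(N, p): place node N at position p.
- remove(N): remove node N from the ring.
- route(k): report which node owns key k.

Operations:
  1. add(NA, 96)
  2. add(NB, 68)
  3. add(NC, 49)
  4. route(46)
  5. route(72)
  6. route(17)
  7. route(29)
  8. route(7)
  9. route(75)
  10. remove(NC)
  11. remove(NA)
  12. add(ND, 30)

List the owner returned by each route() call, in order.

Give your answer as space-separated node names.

Answer: NC NA NC NC NC NA

Derivation:
Op 1: add NA@96 -> ring=[96:NA]
Op 2: add NB@68 -> ring=[68:NB,96:NA]
Op 3: add NC@49 -> ring=[49:NC,68:NB,96:NA]
Op 4: route key 46: smallest pos >= 46 is 49 -> NC
Op 5: route key 72: smallest pos >= 72 is 96 -> NA
Op 6: route key 17: smallest pos >= 17 is 49 -> NC
Op 7: route key 29: smallest pos >= 29 is 49 -> NC
Op 8: route key 7: smallest pos >= 7 is 49 -> NC
Op 9: route key 75: smallest pos >= 75 is 96 -> NA
Op 10: remove NC -> ring=[68:NB,96:NA]
Op 11: remove NA -> ring=[68:NB]
Op 12: add ND@30 -> ring=[30:ND,68:NB]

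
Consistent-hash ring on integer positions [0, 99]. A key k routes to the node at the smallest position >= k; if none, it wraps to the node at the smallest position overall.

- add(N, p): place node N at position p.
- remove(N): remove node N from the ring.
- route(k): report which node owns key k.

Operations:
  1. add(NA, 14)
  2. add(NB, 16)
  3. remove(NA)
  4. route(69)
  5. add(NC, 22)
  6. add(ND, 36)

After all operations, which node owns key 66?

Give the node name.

Answer: NB

Derivation:
Op 1: add NA@14 -> ring=[14:NA]
Op 2: add NB@16 -> ring=[14:NA,16:NB]
Op 3: remove NA -> ring=[16:NB]
Op 4: route key 69: none >= 69, wrap to smallest pos 16 -> NB
Op 5: add NC@22 -> ring=[16:NB,22:NC]
Op 6: add ND@36 -> ring=[16:NB,22:NC,36:ND]
Final route key 66: none >= 66, wrap to smallest pos 16 -> NB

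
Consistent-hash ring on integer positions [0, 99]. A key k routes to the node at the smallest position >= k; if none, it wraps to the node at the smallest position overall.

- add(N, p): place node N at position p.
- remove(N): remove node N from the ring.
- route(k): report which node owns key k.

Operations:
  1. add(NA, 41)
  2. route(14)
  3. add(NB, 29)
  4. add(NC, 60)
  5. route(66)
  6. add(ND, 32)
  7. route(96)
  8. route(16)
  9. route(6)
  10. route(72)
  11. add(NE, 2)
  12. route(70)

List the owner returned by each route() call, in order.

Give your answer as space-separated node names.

Answer: NA NB NB NB NB NB NE

Derivation:
Op 1: add NA@41 -> ring=[41:NA]
Op 2: route key 14: smallest pos >= 14 is 41 -> NA
Op 3: add NB@29 -> ring=[29:NB,41:NA]
Op 4: add NC@60 -> ring=[29:NB,41:NA,60:NC]
Op 5: route key 66: none >= 66, wrap to smallest pos 29 -> NB
Op 6: add ND@32 -> ring=[29:NB,32:ND,41:NA,60:NC]
Op 7: route key 96: none >= 96, wrap to smallest pos 29 -> NB
Op 8: route key 16: smallest pos >= 16 is 29 -> NB
Op 9: route key 6: smallest pos >= 6 is 29 -> NB
Op 10: route key 72: none >= 72, wrap to smallest pos 29 -> NB
Op 11: add NE@2 -> ring=[2:NE,29:NB,32:ND,41:NA,60:NC]
Op 12: route key 70: none >= 70, wrap to smallest pos 2 -> NE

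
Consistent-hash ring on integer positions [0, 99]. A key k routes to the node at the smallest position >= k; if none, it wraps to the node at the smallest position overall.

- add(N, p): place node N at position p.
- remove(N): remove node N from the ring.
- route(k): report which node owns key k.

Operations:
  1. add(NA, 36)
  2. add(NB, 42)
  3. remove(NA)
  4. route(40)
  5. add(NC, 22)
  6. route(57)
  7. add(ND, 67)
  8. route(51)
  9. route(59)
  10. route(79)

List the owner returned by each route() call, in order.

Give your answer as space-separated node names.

Answer: NB NC ND ND NC

Derivation:
Op 1: add NA@36 -> ring=[36:NA]
Op 2: add NB@42 -> ring=[36:NA,42:NB]
Op 3: remove NA -> ring=[42:NB]
Op 4: route key 40: smallest pos >= 40 is 42 -> NB
Op 5: add NC@22 -> ring=[22:NC,42:NB]
Op 6: route key 57: none >= 57, wrap to smallest pos 22 -> NC
Op 7: add ND@67 -> ring=[22:NC,42:NB,67:ND]
Op 8: route key 51: smallest pos >= 51 is 67 -> ND
Op 9: route key 59: smallest pos >= 59 is 67 -> ND
Op 10: route key 79: none >= 79, wrap to smallest pos 22 -> NC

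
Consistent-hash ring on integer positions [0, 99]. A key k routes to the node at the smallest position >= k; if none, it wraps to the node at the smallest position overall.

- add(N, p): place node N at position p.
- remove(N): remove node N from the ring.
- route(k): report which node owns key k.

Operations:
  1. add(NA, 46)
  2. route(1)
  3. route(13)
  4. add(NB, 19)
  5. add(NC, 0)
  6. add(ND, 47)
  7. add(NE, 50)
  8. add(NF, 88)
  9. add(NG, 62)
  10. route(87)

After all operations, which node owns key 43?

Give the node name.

Op 1: add NA@46 -> ring=[46:NA]
Op 2: route key 1: smallest pos >= 1 is 46 -> NA
Op 3: route key 13: smallest pos >= 13 is 46 -> NA
Op 4: add NB@19 -> ring=[19:NB,46:NA]
Op 5: add NC@0 -> ring=[0:NC,19:NB,46:NA]
Op 6: add ND@47 -> ring=[0:NC,19:NB,46:NA,47:ND]
Op 7: add NE@50 -> ring=[0:NC,19:NB,46:NA,47:ND,50:NE]
Op 8: add NF@88 -> ring=[0:NC,19:NB,46:NA,47:ND,50:NE,88:NF]
Op 9: add NG@62 -> ring=[0:NC,19:NB,46:NA,47:ND,50:NE,62:NG,88:NF]
Op 10: route key 87: smallest pos >= 87 is 88 -> NF
Final route key 43: smallest pos >= 43 is 46 -> NA

Answer: NA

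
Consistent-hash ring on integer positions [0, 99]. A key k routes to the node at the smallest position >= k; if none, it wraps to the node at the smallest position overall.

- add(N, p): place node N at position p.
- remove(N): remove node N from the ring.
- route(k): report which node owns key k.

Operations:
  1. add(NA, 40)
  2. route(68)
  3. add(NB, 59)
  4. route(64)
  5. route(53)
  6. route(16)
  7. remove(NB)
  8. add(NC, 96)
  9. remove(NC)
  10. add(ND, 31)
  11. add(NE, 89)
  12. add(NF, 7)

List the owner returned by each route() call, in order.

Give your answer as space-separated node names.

Answer: NA NA NB NA

Derivation:
Op 1: add NA@40 -> ring=[40:NA]
Op 2: route key 68: none >= 68, wrap to smallest pos 40 -> NA
Op 3: add NB@59 -> ring=[40:NA,59:NB]
Op 4: route key 64: none >= 64, wrap to smallest pos 40 -> NA
Op 5: route key 53: smallest pos >= 53 is 59 -> NB
Op 6: route key 16: smallest pos >= 16 is 40 -> NA
Op 7: remove NB -> ring=[40:NA]
Op 8: add NC@96 -> ring=[40:NA,96:NC]
Op 9: remove NC -> ring=[40:NA]
Op 10: add ND@31 -> ring=[31:ND,40:NA]
Op 11: add NE@89 -> ring=[31:ND,40:NA,89:NE]
Op 12: add NF@7 -> ring=[7:NF,31:ND,40:NA,89:NE]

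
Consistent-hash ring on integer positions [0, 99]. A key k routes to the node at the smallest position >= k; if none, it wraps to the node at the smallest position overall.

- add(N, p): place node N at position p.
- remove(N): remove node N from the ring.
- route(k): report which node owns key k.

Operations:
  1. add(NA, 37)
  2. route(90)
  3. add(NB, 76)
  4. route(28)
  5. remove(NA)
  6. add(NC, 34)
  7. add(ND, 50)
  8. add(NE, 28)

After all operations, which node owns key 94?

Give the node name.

Op 1: add NA@37 -> ring=[37:NA]
Op 2: route key 90: none >= 90, wrap to smallest pos 37 -> NA
Op 3: add NB@76 -> ring=[37:NA,76:NB]
Op 4: route key 28: smallest pos >= 28 is 37 -> NA
Op 5: remove NA -> ring=[76:NB]
Op 6: add NC@34 -> ring=[34:NC,76:NB]
Op 7: add ND@50 -> ring=[34:NC,50:ND,76:NB]
Op 8: add NE@28 -> ring=[28:NE,34:NC,50:ND,76:NB]
Final route key 94: none >= 94, wrap to smallest pos 28 -> NE

Answer: NE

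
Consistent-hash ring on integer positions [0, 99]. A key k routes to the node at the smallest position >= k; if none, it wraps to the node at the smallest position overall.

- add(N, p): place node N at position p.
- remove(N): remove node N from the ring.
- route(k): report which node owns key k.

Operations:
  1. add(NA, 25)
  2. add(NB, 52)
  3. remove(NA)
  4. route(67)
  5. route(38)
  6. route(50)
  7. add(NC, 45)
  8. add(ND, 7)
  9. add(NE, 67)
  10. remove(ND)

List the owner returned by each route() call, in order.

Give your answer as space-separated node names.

Op 1: add NA@25 -> ring=[25:NA]
Op 2: add NB@52 -> ring=[25:NA,52:NB]
Op 3: remove NA -> ring=[52:NB]
Op 4: route key 67: none >= 67, wrap to smallest pos 52 -> NB
Op 5: route key 38: smallest pos >= 38 is 52 -> NB
Op 6: route key 50: smallest pos >= 50 is 52 -> NB
Op 7: add NC@45 -> ring=[45:NC,52:NB]
Op 8: add ND@7 -> ring=[7:ND,45:NC,52:NB]
Op 9: add NE@67 -> ring=[7:ND,45:NC,52:NB,67:NE]
Op 10: remove ND -> ring=[45:NC,52:NB,67:NE]

Answer: NB NB NB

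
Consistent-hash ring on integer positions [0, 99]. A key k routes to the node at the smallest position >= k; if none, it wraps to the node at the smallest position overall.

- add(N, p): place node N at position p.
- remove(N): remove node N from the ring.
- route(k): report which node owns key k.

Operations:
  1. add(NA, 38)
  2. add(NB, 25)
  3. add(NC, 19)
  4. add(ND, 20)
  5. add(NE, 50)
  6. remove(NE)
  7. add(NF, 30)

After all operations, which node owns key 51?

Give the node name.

Answer: NC

Derivation:
Op 1: add NA@38 -> ring=[38:NA]
Op 2: add NB@25 -> ring=[25:NB,38:NA]
Op 3: add NC@19 -> ring=[19:NC,25:NB,38:NA]
Op 4: add ND@20 -> ring=[19:NC,20:ND,25:NB,38:NA]
Op 5: add NE@50 -> ring=[19:NC,20:ND,25:NB,38:NA,50:NE]
Op 6: remove NE -> ring=[19:NC,20:ND,25:NB,38:NA]
Op 7: add NF@30 -> ring=[19:NC,20:ND,25:NB,30:NF,38:NA]
Final route key 51: none >= 51, wrap to smallest pos 19 -> NC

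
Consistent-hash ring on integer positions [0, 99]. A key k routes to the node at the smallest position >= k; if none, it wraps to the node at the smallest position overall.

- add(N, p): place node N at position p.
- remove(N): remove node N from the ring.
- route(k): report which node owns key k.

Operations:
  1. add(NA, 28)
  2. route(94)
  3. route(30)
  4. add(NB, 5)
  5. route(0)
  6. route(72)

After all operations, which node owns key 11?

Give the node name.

Op 1: add NA@28 -> ring=[28:NA]
Op 2: route key 94: none >= 94, wrap to smallest pos 28 -> NA
Op 3: route key 30: none >= 30, wrap to smallest pos 28 -> NA
Op 4: add NB@5 -> ring=[5:NB,28:NA]
Op 5: route key 0: smallest pos >= 0 is 5 -> NB
Op 6: route key 72: none >= 72, wrap to smallest pos 5 -> NB
Final route key 11: smallest pos >= 11 is 28 -> NA

Answer: NA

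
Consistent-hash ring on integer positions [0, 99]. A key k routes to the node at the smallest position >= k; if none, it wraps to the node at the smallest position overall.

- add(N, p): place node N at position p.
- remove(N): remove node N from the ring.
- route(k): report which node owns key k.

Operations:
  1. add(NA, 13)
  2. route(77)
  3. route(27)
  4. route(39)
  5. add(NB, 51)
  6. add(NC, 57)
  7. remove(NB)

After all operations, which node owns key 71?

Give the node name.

Answer: NA

Derivation:
Op 1: add NA@13 -> ring=[13:NA]
Op 2: route key 77: none >= 77, wrap to smallest pos 13 -> NA
Op 3: route key 27: none >= 27, wrap to smallest pos 13 -> NA
Op 4: route key 39: none >= 39, wrap to smallest pos 13 -> NA
Op 5: add NB@51 -> ring=[13:NA,51:NB]
Op 6: add NC@57 -> ring=[13:NA,51:NB,57:NC]
Op 7: remove NB -> ring=[13:NA,57:NC]
Final route key 71: none >= 71, wrap to smallest pos 13 -> NA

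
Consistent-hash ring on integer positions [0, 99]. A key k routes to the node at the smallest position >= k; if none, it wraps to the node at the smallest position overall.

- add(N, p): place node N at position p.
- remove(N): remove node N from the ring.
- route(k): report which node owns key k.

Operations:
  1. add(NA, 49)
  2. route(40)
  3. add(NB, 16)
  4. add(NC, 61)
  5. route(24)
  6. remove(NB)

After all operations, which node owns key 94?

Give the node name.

Op 1: add NA@49 -> ring=[49:NA]
Op 2: route key 40: smallest pos >= 40 is 49 -> NA
Op 3: add NB@16 -> ring=[16:NB,49:NA]
Op 4: add NC@61 -> ring=[16:NB,49:NA,61:NC]
Op 5: route key 24: smallest pos >= 24 is 49 -> NA
Op 6: remove NB -> ring=[49:NA,61:NC]
Final route key 94: none >= 94, wrap to smallest pos 49 -> NA

Answer: NA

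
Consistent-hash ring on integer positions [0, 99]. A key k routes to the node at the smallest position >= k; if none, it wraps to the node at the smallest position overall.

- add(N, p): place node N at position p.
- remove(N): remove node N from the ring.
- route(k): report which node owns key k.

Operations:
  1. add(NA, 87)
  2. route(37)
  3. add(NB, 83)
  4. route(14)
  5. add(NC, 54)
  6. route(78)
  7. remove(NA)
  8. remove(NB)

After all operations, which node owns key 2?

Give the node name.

Answer: NC

Derivation:
Op 1: add NA@87 -> ring=[87:NA]
Op 2: route key 37: smallest pos >= 37 is 87 -> NA
Op 3: add NB@83 -> ring=[83:NB,87:NA]
Op 4: route key 14: smallest pos >= 14 is 83 -> NB
Op 5: add NC@54 -> ring=[54:NC,83:NB,87:NA]
Op 6: route key 78: smallest pos >= 78 is 83 -> NB
Op 7: remove NA -> ring=[54:NC,83:NB]
Op 8: remove NB -> ring=[54:NC]
Final route key 2: smallest pos >= 2 is 54 -> NC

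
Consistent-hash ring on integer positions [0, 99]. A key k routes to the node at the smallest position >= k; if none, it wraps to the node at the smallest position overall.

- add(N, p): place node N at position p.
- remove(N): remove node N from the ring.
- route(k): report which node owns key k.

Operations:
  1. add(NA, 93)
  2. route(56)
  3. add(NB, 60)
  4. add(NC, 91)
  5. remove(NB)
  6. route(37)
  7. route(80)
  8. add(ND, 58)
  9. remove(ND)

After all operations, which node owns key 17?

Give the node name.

Op 1: add NA@93 -> ring=[93:NA]
Op 2: route key 56: smallest pos >= 56 is 93 -> NA
Op 3: add NB@60 -> ring=[60:NB,93:NA]
Op 4: add NC@91 -> ring=[60:NB,91:NC,93:NA]
Op 5: remove NB -> ring=[91:NC,93:NA]
Op 6: route key 37: smallest pos >= 37 is 91 -> NC
Op 7: route key 80: smallest pos >= 80 is 91 -> NC
Op 8: add ND@58 -> ring=[58:ND,91:NC,93:NA]
Op 9: remove ND -> ring=[91:NC,93:NA]
Final route key 17: smallest pos >= 17 is 91 -> NC

Answer: NC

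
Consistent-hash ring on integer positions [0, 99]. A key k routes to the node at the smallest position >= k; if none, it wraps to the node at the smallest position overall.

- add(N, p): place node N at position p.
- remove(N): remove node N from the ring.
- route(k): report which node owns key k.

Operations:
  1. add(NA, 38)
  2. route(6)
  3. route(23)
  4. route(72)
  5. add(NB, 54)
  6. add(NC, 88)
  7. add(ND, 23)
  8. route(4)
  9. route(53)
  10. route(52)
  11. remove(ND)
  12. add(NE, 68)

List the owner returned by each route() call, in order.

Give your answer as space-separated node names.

Op 1: add NA@38 -> ring=[38:NA]
Op 2: route key 6: smallest pos >= 6 is 38 -> NA
Op 3: route key 23: smallest pos >= 23 is 38 -> NA
Op 4: route key 72: none >= 72, wrap to smallest pos 38 -> NA
Op 5: add NB@54 -> ring=[38:NA,54:NB]
Op 6: add NC@88 -> ring=[38:NA,54:NB,88:NC]
Op 7: add ND@23 -> ring=[23:ND,38:NA,54:NB,88:NC]
Op 8: route key 4: smallest pos >= 4 is 23 -> ND
Op 9: route key 53: smallest pos >= 53 is 54 -> NB
Op 10: route key 52: smallest pos >= 52 is 54 -> NB
Op 11: remove ND -> ring=[38:NA,54:NB,88:NC]
Op 12: add NE@68 -> ring=[38:NA,54:NB,68:NE,88:NC]

Answer: NA NA NA ND NB NB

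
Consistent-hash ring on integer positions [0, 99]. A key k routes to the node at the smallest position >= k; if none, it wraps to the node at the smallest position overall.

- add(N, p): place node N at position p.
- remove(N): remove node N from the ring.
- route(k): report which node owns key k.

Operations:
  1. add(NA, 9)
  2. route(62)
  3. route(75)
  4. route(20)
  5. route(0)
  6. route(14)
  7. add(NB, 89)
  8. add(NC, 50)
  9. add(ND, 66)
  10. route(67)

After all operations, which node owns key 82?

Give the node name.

Answer: NB

Derivation:
Op 1: add NA@9 -> ring=[9:NA]
Op 2: route key 62: none >= 62, wrap to smallest pos 9 -> NA
Op 3: route key 75: none >= 75, wrap to smallest pos 9 -> NA
Op 4: route key 20: none >= 20, wrap to smallest pos 9 -> NA
Op 5: route key 0: smallest pos >= 0 is 9 -> NA
Op 6: route key 14: none >= 14, wrap to smallest pos 9 -> NA
Op 7: add NB@89 -> ring=[9:NA,89:NB]
Op 8: add NC@50 -> ring=[9:NA,50:NC,89:NB]
Op 9: add ND@66 -> ring=[9:NA,50:NC,66:ND,89:NB]
Op 10: route key 67: smallest pos >= 67 is 89 -> NB
Final route key 82: smallest pos >= 82 is 89 -> NB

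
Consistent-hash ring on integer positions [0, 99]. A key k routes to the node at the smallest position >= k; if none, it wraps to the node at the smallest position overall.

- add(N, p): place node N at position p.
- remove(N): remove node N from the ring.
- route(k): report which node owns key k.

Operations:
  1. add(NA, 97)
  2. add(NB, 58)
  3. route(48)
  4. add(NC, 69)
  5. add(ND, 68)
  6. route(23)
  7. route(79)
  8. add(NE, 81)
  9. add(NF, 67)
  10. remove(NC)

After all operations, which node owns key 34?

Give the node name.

Op 1: add NA@97 -> ring=[97:NA]
Op 2: add NB@58 -> ring=[58:NB,97:NA]
Op 3: route key 48: smallest pos >= 48 is 58 -> NB
Op 4: add NC@69 -> ring=[58:NB,69:NC,97:NA]
Op 5: add ND@68 -> ring=[58:NB,68:ND,69:NC,97:NA]
Op 6: route key 23: smallest pos >= 23 is 58 -> NB
Op 7: route key 79: smallest pos >= 79 is 97 -> NA
Op 8: add NE@81 -> ring=[58:NB,68:ND,69:NC,81:NE,97:NA]
Op 9: add NF@67 -> ring=[58:NB,67:NF,68:ND,69:NC,81:NE,97:NA]
Op 10: remove NC -> ring=[58:NB,67:NF,68:ND,81:NE,97:NA]
Final route key 34: smallest pos >= 34 is 58 -> NB

Answer: NB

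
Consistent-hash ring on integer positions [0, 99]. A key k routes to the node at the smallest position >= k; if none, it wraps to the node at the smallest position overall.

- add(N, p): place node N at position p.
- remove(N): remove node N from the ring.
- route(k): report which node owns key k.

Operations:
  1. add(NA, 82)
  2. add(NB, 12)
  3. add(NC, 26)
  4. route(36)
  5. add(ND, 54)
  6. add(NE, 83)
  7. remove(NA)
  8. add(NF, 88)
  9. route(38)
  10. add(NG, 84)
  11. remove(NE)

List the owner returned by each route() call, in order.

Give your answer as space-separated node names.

Op 1: add NA@82 -> ring=[82:NA]
Op 2: add NB@12 -> ring=[12:NB,82:NA]
Op 3: add NC@26 -> ring=[12:NB,26:NC,82:NA]
Op 4: route key 36: smallest pos >= 36 is 82 -> NA
Op 5: add ND@54 -> ring=[12:NB,26:NC,54:ND,82:NA]
Op 6: add NE@83 -> ring=[12:NB,26:NC,54:ND,82:NA,83:NE]
Op 7: remove NA -> ring=[12:NB,26:NC,54:ND,83:NE]
Op 8: add NF@88 -> ring=[12:NB,26:NC,54:ND,83:NE,88:NF]
Op 9: route key 38: smallest pos >= 38 is 54 -> ND
Op 10: add NG@84 -> ring=[12:NB,26:NC,54:ND,83:NE,84:NG,88:NF]
Op 11: remove NE -> ring=[12:NB,26:NC,54:ND,84:NG,88:NF]

Answer: NA ND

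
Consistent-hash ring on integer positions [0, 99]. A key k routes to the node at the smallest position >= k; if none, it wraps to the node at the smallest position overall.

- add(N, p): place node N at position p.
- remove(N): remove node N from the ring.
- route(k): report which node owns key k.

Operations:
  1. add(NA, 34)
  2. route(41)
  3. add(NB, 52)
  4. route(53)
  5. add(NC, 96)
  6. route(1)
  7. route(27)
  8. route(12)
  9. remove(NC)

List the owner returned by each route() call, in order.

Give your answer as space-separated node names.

Op 1: add NA@34 -> ring=[34:NA]
Op 2: route key 41: none >= 41, wrap to smallest pos 34 -> NA
Op 3: add NB@52 -> ring=[34:NA,52:NB]
Op 4: route key 53: none >= 53, wrap to smallest pos 34 -> NA
Op 5: add NC@96 -> ring=[34:NA,52:NB,96:NC]
Op 6: route key 1: smallest pos >= 1 is 34 -> NA
Op 7: route key 27: smallest pos >= 27 is 34 -> NA
Op 8: route key 12: smallest pos >= 12 is 34 -> NA
Op 9: remove NC -> ring=[34:NA,52:NB]

Answer: NA NA NA NA NA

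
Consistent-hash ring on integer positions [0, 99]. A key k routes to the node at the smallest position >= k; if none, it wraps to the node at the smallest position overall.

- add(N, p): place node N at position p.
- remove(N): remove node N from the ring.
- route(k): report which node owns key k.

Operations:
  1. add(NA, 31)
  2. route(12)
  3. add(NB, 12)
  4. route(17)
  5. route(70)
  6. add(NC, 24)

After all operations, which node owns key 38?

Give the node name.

Op 1: add NA@31 -> ring=[31:NA]
Op 2: route key 12: smallest pos >= 12 is 31 -> NA
Op 3: add NB@12 -> ring=[12:NB,31:NA]
Op 4: route key 17: smallest pos >= 17 is 31 -> NA
Op 5: route key 70: none >= 70, wrap to smallest pos 12 -> NB
Op 6: add NC@24 -> ring=[12:NB,24:NC,31:NA]
Final route key 38: none >= 38, wrap to smallest pos 12 -> NB

Answer: NB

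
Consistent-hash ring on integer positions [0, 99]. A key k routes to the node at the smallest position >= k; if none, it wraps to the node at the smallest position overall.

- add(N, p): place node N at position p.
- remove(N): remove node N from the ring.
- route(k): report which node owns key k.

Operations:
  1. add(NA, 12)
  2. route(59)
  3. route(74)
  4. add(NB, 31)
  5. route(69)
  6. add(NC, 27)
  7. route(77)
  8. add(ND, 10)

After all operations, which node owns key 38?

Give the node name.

Op 1: add NA@12 -> ring=[12:NA]
Op 2: route key 59: none >= 59, wrap to smallest pos 12 -> NA
Op 3: route key 74: none >= 74, wrap to smallest pos 12 -> NA
Op 4: add NB@31 -> ring=[12:NA,31:NB]
Op 5: route key 69: none >= 69, wrap to smallest pos 12 -> NA
Op 6: add NC@27 -> ring=[12:NA,27:NC,31:NB]
Op 7: route key 77: none >= 77, wrap to smallest pos 12 -> NA
Op 8: add ND@10 -> ring=[10:ND,12:NA,27:NC,31:NB]
Final route key 38: none >= 38, wrap to smallest pos 10 -> ND

Answer: ND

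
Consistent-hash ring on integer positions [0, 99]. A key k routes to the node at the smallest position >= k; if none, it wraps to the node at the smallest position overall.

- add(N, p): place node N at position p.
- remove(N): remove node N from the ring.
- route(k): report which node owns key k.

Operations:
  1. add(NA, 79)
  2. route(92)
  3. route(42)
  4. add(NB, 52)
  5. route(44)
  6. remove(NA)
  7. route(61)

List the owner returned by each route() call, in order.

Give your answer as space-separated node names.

Answer: NA NA NB NB

Derivation:
Op 1: add NA@79 -> ring=[79:NA]
Op 2: route key 92: none >= 92, wrap to smallest pos 79 -> NA
Op 3: route key 42: smallest pos >= 42 is 79 -> NA
Op 4: add NB@52 -> ring=[52:NB,79:NA]
Op 5: route key 44: smallest pos >= 44 is 52 -> NB
Op 6: remove NA -> ring=[52:NB]
Op 7: route key 61: none >= 61, wrap to smallest pos 52 -> NB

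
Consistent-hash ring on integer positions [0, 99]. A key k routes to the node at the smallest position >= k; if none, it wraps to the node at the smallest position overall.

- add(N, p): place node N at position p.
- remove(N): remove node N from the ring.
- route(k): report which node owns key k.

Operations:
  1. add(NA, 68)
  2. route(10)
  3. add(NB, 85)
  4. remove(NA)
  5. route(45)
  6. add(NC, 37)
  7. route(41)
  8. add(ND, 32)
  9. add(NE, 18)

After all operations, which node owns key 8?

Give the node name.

Answer: NE

Derivation:
Op 1: add NA@68 -> ring=[68:NA]
Op 2: route key 10: smallest pos >= 10 is 68 -> NA
Op 3: add NB@85 -> ring=[68:NA,85:NB]
Op 4: remove NA -> ring=[85:NB]
Op 5: route key 45: smallest pos >= 45 is 85 -> NB
Op 6: add NC@37 -> ring=[37:NC,85:NB]
Op 7: route key 41: smallest pos >= 41 is 85 -> NB
Op 8: add ND@32 -> ring=[32:ND,37:NC,85:NB]
Op 9: add NE@18 -> ring=[18:NE,32:ND,37:NC,85:NB]
Final route key 8: smallest pos >= 8 is 18 -> NE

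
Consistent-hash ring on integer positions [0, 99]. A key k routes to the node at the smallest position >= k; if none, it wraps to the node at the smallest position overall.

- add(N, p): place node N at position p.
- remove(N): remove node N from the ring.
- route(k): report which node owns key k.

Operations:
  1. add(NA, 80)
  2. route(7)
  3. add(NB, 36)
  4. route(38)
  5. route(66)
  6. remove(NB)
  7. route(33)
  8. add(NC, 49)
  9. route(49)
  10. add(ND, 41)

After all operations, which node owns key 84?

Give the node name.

Answer: ND

Derivation:
Op 1: add NA@80 -> ring=[80:NA]
Op 2: route key 7: smallest pos >= 7 is 80 -> NA
Op 3: add NB@36 -> ring=[36:NB,80:NA]
Op 4: route key 38: smallest pos >= 38 is 80 -> NA
Op 5: route key 66: smallest pos >= 66 is 80 -> NA
Op 6: remove NB -> ring=[80:NA]
Op 7: route key 33: smallest pos >= 33 is 80 -> NA
Op 8: add NC@49 -> ring=[49:NC,80:NA]
Op 9: route key 49: smallest pos >= 49 is 49 -> NC
Op 10: add ND@41 -> ring=[41:ND,49:NC,80:NA]
Final route key 84: none >= 84, wrap to smallest pos 41 -> ND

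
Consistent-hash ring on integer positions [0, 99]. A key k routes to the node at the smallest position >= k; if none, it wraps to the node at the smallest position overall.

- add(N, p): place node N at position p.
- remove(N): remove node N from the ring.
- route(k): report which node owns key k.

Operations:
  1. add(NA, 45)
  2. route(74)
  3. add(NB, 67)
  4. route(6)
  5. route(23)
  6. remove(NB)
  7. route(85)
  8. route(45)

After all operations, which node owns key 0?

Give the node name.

Answer: NA

Derivation:
Op 1: add NA@45 -> ring=[45:NA]
Op 2: route key 74: none >= 74, wrap to smallest pos 45 -> NA
Op 3: add NB@67 -> ring=[45:NA,67:NB]
Op 4: route key 6: smallest pos >= 6 is 45 -> NA
Op 5: route key 23: smallest pos >= 23 is 45 -> NA
Op 6: remove NB -> ring=[45:NA]
Op 7: route key 85: none >= 85, wrap to smallest pos 45 -> NA
Op 8: route key 45: smallest pos >= 45 is 45 -> NA
Final route key 0: smallest pos >= 0 is 45 -> NA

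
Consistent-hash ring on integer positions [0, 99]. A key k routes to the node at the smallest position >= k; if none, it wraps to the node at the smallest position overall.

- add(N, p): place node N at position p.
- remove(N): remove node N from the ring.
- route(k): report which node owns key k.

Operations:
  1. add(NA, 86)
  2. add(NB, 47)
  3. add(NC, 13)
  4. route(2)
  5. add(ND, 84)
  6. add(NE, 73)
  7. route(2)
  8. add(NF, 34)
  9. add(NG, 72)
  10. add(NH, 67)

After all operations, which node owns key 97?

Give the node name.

Answer: NC

Derivation:
Op 1: add NA@86 -> ring=[86:NA]
Op 2: add NB@47 -> ring=[47:NB,86:NA]
Op 3: add NC@13 -> ring=[13:NC,47:NB,86:NA]
Op 4: route key 2: smallest pos >= 2 is 13 -> NC
Op 5: add ND@84 -> ring=[13:NC,47:NB,84:ND,86:NA]
Op 6: add NE@73 -> ring=[13:NC,47:NB,73:NE,84:ND,86:NA]
Op 7: route key 2: smallest pos >= 2 is 13 -> NC
Op 8: add NF@34 -> ring=[13:NC,34:NF,47:NB,73:NE,84:ND,86:NA]
Op 9: add NG@72 -> ring=[13:NC,34:NF,47:NB,72:NG,73:NE,84:ND,86:NA]
Op 10: add NH@67 -> ring=[13:NC,34:NF,47:NB,67:NH,72:NG,73:NE,84:ND,86:NA]
Final route key 97: none >= 97, wrap to smallest pos 13 -> NC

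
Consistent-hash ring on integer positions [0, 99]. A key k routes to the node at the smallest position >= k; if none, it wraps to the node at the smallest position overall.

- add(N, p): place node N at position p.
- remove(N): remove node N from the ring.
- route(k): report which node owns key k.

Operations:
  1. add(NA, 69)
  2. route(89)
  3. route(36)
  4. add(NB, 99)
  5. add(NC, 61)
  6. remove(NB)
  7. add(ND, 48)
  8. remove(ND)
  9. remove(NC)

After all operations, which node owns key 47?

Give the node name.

Answer: NA

Derivation:
Op 1: add NA@69 -> ring=[69:NA]
Op 2: route key 89: none >= 89, wrap to smallest pos 69 -> NA
Op 3: route key 36: smallest pos >= 36 is 69 -> NA
Op 4: add NB@99 -> ring=[69:NA,99:NB]
Op 5: add NC@61 -> ring=[61:NC,69:NA,99:NB]
Op 6: remove NB -> ring=[61:NC,69:NA]
Op 7: add ND@48 -> ring=[48:ND,61:NC,69:NA]
Op 8: remove ND -> ring=[61:NC,69:NA]
Op 9: remove NC -> ring=[69:NA]
Final route key 47: smallest pos >= 47 is 69 -> NA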